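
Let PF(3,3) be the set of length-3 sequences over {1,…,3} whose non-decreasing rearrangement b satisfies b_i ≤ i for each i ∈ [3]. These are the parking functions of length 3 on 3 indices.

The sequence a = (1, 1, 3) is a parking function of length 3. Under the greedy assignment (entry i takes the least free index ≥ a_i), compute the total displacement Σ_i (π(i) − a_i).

Σπ = 6 ({1..3} each once); Σa = 1+1+3 = 5; disp = 6−5 = 1.

1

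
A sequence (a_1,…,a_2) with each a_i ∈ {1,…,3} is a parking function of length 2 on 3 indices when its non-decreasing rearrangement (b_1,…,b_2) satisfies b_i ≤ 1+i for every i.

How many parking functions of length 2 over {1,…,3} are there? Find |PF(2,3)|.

|PF| = (3−2+1)·(3+1)^(2−1) = 2×4 = 8 (Konheim–Weiss)
E.g. (1,2) → sorted (1,2): b_i ≤ 1+i ∀i, a PF.

8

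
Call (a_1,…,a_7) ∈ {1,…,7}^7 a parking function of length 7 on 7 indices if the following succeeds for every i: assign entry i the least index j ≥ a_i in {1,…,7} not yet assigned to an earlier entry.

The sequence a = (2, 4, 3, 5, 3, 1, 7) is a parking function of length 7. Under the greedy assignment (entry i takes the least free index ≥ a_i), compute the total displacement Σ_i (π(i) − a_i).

3

Σπ = 28 ({1..7} each once); Σa = 2+4+3+5+3+1+7 = 25; disp = 28−25 = 3.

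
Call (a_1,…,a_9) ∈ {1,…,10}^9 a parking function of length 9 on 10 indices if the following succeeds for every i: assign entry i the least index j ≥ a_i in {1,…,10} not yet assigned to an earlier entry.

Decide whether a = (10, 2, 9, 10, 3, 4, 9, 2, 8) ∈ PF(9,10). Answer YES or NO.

Rearranged: b = (2, 2, 3, 4, 8, 9, 9, 10, 10).
  b_1=2 ≤ 2
  b_2=2 ≤ 3
  b_3=3 ≤ 4
  b_4=4 ≤ 5
  b_5=8 > 6
  fails at i=5 ⇒ NO

NO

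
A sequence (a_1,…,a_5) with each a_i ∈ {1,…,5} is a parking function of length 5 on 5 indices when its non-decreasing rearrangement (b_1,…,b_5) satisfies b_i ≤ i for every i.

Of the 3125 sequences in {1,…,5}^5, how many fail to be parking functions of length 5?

1829

|PF| = (5+1−5)·(5+1)^{5−1} = 1·1296 = 1296 (Konheim–Weiss)
E.g. (5,5,4,1,4) → sorted (1,4,4,5,5): b_2=4>2, not a PF.
5^5 − 1296 = 3125 − 1296 = 1829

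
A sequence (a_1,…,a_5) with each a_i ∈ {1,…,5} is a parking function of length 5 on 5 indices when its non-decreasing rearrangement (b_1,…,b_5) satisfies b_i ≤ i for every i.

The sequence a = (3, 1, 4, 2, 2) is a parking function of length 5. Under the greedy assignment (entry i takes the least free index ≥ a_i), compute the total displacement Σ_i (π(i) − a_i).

Σπ = 15 ({1..5} each once); Σa = 3+1+4+2+2 = 12; disp = 15−12 = 3.

3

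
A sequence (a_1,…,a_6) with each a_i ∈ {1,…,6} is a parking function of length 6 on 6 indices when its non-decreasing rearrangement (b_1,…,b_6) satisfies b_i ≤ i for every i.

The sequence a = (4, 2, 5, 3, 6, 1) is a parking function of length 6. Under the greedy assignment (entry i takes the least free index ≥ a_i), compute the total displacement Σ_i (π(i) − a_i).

Σπ(i) = 1+…+6 = 21; Σa = 4+2+5+3+6+1 = 21; disp = 21−21 = 0.

0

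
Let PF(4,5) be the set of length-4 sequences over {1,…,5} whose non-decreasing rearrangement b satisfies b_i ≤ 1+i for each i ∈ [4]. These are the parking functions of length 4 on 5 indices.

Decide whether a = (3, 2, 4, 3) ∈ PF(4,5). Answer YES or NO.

Order a: b = (2, 3, 3, 4).
  b_1=2 ≤ 2
  b_2=3 ≤ 3
  b_3=3 ≤ 4
  b_4=4 ≤ 5
All bounds hold ⇒ YES

YES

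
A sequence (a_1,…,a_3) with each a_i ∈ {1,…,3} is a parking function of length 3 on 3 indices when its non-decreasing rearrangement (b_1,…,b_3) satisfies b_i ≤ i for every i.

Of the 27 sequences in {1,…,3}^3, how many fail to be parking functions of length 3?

11

|PF(3,3)| = (3+1−3)·(3+1)^{3−1} = 1 · 16 = 16
One tuple (2,3,2) → sorted (2,2,3): b_1=2>1, not a PF.
Total 27; non-PF = 27−16 = 11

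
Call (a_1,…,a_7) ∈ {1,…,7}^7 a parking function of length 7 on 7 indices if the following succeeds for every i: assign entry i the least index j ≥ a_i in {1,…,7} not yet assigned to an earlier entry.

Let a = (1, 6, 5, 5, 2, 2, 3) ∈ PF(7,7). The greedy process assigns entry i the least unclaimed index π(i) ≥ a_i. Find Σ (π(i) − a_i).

Σπ = 7·8/2 = 28 (π permutes [7]); Σa = 1+6+5+5+2+2+3 = 24; disp = 28−24 = 4.

4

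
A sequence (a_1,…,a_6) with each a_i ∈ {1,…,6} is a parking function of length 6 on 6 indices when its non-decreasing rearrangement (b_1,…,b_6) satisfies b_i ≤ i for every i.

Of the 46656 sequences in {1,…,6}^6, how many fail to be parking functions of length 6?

29849

Count = 1·7^5 = 1·16807 = 16807 [KW]
One tuple (2,4,1,5,5,6) → sorted (1,2,4,5,5,6): b_3=4>3, not a PF.
Total 46656; non-PF = 46656−16807 = 29849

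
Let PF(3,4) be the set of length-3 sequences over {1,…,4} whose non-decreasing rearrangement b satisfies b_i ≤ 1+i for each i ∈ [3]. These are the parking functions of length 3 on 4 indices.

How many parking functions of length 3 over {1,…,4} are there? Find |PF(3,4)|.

50

|PF| = (5−3)·5^(3−1) = 2×25 = 50 (Konheim–Weiss)
Example (1,2,2) → sorted (1,2,2): b_i ≤ 1+i ∀i, a PF.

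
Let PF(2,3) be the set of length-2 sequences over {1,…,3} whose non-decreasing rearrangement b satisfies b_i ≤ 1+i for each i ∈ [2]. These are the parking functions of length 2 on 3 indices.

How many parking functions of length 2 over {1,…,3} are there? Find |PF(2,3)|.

8

#PF = 2·4^1 = 2 · 4 = 8 (Konheim–Weiss)
Example (3,1) → sorted (1,3): b_i ≤ 1+i ∀i, a PF.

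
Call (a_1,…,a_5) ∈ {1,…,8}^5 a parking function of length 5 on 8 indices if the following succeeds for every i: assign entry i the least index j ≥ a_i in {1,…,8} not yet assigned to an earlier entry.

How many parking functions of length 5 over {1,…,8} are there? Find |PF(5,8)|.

26244

|PF(5,8)| = 4·9^4 = 4 · 6561 = 26244 (Konheim–Weiss)
Example (1,1,3,3,7) → sorted (1,1,3,3,7): b_i ≤ 3+i ∀i, a PF.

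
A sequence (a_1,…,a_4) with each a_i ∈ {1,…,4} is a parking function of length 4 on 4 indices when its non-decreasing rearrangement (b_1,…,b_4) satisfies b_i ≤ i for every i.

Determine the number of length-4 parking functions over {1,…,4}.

125

|PF| = (5−4)·5^(4−1) = 1·125 = 125 (Konheim–Weiss)
Example (1,4,1,3) → sorted (1,1,3,4): b_i ≤ i ∀i, a PF.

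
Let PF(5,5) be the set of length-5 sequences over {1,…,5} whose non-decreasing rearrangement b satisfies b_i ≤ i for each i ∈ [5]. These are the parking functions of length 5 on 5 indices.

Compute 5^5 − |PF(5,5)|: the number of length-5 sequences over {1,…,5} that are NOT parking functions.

|PF(5,5)| = 1·6^4 = 1 · 1296 = 1296 [KW]
Example (5,4,4,5,4) → sorted (4,4,4,5,5): b_1=4>1, not a PF.
So 3125 − 1296 = 1829 fail.

1829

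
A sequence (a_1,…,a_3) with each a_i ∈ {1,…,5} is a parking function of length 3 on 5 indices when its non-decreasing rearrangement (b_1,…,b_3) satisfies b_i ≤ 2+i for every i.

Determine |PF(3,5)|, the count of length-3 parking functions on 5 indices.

|PF(3,5)| = (6−3)·6^(3−1) = 3×36 = 108 (Pollak)
E.g. (5,2,2) → sorted (2,2,5): b_i ≤ 2+i ∀i, a PF.

108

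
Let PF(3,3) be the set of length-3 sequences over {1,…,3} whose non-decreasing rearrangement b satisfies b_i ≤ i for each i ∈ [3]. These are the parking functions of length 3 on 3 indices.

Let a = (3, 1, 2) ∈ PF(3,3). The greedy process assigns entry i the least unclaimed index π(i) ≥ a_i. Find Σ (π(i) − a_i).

Σπ = 6 ({1..3} each once); Σa = 3+1+2 = 6; disp = 6−6 = 0.

0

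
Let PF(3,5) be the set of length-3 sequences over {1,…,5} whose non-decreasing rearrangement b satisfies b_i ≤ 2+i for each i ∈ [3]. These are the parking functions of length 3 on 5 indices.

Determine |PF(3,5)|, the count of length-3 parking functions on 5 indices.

|PF| = (6−3)·6^(3−1) = 3 · 36 = 108 (Konheim–Weiss)
Check (3,2,3) → sorted (2,3,3): b_i ≤ 2+i ∀i, a PF.

108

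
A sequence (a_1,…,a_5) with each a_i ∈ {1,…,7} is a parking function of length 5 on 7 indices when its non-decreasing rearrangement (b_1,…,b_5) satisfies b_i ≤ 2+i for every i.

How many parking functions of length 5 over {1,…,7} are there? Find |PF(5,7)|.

Count = (8−5)·8^(5−1) = 3×4096 = 12288 [KW]
E.g. (4,7,3,4,3) → sorted (3,3,4,4,7): b_i ≤ 2+i ∀i, a PF.

12288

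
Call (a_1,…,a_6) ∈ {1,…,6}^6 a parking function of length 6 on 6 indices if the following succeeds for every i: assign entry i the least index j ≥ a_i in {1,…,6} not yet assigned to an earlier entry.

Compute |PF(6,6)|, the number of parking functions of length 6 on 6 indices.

|PF(6,6)| = (6−6+1)·(6+1)^(6−1) = 1·16807 = 16807
Example (6,1,1,4,1,3) → sorted (1,1,1,3,4,6): b_i ≤ i ∀i, a PF.

16807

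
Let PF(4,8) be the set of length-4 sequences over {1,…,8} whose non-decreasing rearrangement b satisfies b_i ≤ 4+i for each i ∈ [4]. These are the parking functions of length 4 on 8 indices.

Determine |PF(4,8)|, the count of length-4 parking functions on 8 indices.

3645

#PF = (8+1−4)·(8+1)^{4−1} = 5·729 = 3645 (Konheim–Weiss)
One tuple (8,7,4,3) → sorted (3,4,7,8): b_i ≤ 4+i ∀i, a PF.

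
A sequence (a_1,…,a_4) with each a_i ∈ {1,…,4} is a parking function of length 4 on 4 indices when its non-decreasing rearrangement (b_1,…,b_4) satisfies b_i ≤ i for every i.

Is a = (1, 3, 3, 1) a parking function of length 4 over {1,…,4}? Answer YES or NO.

YES

Sorted: b = (1, 1, 3, 3).
  b_1=1 ≤ 1
  b_2=1 ≤ 2
  b_3=3 ≤ 3
  b_4=3 ≤ 4
All bounds hold ⇒ YES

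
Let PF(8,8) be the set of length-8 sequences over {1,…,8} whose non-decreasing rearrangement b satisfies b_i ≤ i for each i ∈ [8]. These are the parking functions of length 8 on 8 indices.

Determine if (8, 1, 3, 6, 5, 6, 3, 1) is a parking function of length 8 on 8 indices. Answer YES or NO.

Rearranged: b = (1, 1, 3, 3, 5, 6, 6, 8).
  b_1=1 ≤ 1
  b_2=1 ≤ 2
  b_3=3 ≤ 3
  b_4=3 ≤ 4
  b_5=5 ≤ 5
  b_6=6 ≤ 6
  b_7=6 ≤ 7
  b_8=8 ≤ 8
All bounds hold ⇒ YES

YES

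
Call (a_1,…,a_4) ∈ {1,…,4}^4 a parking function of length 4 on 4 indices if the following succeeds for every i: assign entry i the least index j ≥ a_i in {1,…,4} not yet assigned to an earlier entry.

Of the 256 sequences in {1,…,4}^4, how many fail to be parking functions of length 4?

131

|PF(4,4)| = (4−4+1)·(4+1)^(4−1) = 1×125 = 125 [KW]
Check (2,4,4,3) → sorted (2,3,4,4): b_1=2>1, not a PF.
Total 256; non-PF = 256−125 = 131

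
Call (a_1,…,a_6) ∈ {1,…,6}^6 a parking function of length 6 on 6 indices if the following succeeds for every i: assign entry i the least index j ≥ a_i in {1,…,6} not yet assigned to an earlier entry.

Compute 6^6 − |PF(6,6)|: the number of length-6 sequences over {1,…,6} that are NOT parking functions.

29849

|PF(6,6)| = (6+1−6)·(6+1)^{6−1} = 1 · 16807 = 16807 [KW]
E.g. (5,2,5,6,4,2) → sorted (2,2,4,5,5,6): b_1=2>1, not a PF.
6^6 − 16807 = 46656 − 16807 = 29849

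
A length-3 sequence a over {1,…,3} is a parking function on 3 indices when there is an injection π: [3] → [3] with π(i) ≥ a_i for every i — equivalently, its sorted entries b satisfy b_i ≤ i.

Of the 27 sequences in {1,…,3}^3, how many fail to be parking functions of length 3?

#PF = (4−3)·4^(3−1) = 1·16 = 16 (Konheim–Weiss)
E.g. (3,3,3) → sorted (3,3,3): b_1=3>1, not a PF.
Total 27; non-PF = 27−16 = 11

11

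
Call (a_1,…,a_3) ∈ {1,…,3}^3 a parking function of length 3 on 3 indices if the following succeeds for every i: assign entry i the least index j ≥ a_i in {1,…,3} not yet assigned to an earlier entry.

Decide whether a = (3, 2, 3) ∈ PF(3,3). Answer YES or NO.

Sorted: b = (2, 3, 3).
  b_1=2 > 1
  fails at i=1 ⇒ NO

NO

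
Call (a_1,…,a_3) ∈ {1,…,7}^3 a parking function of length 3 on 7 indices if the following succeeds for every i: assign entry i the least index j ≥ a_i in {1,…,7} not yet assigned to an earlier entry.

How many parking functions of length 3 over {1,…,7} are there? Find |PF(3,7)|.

#PF = (7+1−3)·(7+1)^{3−1} = 5 · 64 = 320 [KW]
E.g. (1,7,3) → sorted (1,3,7): b_i ≤ 4+i ∀i, a PF.

320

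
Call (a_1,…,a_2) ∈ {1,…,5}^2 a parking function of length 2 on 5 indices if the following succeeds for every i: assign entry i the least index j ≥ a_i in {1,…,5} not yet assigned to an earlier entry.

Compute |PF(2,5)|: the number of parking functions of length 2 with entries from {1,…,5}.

#PF = (5−2+1)·(5+1)^(2−1) = 4·6 = 24
Check (5,3) → sorted (3,5): b_i ≤ 3+i ∀i, a PF.

24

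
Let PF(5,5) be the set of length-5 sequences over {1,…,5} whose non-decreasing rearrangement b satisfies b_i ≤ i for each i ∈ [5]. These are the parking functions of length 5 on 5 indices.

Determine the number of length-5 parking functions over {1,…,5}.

Count = (5−5+1)·(5+1)^(5−1) = 1 · 1296 = 1296
One tuple (5,1,2,3,4) → sorted (1,2,3,4,5): b_i ≤ i ∀i, a PF.

1296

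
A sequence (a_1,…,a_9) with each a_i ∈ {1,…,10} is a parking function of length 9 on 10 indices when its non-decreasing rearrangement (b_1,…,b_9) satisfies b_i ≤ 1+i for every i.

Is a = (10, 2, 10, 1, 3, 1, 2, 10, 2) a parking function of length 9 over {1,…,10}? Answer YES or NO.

NO

Order a: b = (1, 1, 2, 2, 2, 3, 10, 10, 10).
  b_1=1 ≤ 2
  b_2=1 ≤ 3
  b_3=2 ≤ 4
  b_4=2 ≤ 5
  b_5=2 ≤ 6
  b_6=3 ≤ 7
  b_7=10 > 8
  fails at i=7 ⇒ NO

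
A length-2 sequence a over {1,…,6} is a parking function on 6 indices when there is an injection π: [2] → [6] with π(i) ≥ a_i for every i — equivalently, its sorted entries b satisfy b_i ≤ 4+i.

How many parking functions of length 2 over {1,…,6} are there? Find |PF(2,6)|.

|PF(2,6)| = (7−2)·7^(2−1) = 5 · 7 = 35
One tuple (5,1) → sorted (1,5): b_i ≤ 4+i ∀i, a PF.

35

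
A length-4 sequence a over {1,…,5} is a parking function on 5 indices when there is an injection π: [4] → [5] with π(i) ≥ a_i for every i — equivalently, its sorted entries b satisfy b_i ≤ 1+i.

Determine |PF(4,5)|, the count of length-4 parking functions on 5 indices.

#PF = (5−4+1)·(5+1)^(4−1) = 2·216 = 432
Example (5,2,1,3) → sorted (1,2,3,5): b_i ≤ 1+i ∀i, a PF.

432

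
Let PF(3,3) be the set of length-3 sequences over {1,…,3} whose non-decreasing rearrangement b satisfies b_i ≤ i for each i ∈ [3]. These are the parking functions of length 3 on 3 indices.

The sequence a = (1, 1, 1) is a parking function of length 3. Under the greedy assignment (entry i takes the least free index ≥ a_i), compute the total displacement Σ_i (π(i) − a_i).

3

Σπ = 3·4/2 = 6 (π permutes [3]); Σa = 1+1+1 = 3; disp = 6−3 = 3.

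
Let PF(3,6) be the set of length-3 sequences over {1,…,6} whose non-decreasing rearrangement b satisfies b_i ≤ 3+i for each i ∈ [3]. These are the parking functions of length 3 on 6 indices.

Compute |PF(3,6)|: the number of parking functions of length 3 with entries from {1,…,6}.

|PF| = (7−3)·7^(3−1) = 4 · 49 = 196 [KW]
Example (4,6,2) → sorted (2,4,6): b_i ≤ 3+i ∀i, a PF.

196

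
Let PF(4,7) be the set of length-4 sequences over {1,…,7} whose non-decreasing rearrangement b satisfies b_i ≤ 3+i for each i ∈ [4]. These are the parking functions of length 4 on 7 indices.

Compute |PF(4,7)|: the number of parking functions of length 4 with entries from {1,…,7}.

2048

|PF| = (7+1−4)·(7+1)^{4−1} = 4×512 = 2048 (Pollak)
E.g. (6,4,4,3) → sorted (3,4,4,6): b_i ≤ 3+i ∀i, a PF.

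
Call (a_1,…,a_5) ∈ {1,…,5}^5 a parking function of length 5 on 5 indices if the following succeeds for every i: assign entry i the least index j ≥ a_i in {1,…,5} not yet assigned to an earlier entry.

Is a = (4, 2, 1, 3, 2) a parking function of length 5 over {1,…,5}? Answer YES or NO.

Rearranged: b = (1, 2, 2, 3, 4).
  b_1=1 ≤ 1
  b_2=2 ≤ 2
  b_3=2 ≤ 3
  b_4=3 ≤ 4
  b_5=4 ≤ 5
All bounds hold ⇒ YES

YES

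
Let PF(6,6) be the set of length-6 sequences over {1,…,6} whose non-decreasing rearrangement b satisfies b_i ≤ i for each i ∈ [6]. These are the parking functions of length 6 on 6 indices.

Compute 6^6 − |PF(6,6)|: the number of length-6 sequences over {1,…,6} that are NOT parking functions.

29849

#PF = (6+1−6)·(6+1)^{6−1} = 1 · 16807 = 16807 (Konheim–Weiss)
One tuple (1,6,3,6,5,2) → sorted (1,2,3,5,6,6): b_4=5>4, not a PF.
Total 46656; non-PF = 46656−16807 = 29849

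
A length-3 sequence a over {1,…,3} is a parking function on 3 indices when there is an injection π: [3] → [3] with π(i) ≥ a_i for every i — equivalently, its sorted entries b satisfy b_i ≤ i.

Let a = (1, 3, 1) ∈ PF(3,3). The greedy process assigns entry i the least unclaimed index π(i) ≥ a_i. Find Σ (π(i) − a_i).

1

Σπ = 6 ({1..3} each once); Σa = 1+3+1 = 5; disp = 6−5 = 1.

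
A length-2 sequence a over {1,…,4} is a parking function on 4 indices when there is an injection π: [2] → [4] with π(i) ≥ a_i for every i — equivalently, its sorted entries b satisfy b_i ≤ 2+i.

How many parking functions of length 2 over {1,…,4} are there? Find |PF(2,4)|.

|PF(2,4)| = (4+1−2)·(4+1)^{2−1} = 3·5 = 15
E.g. (4,2) → sorted (2,4): b_i ≤ 2+i ∀i, a PF.

15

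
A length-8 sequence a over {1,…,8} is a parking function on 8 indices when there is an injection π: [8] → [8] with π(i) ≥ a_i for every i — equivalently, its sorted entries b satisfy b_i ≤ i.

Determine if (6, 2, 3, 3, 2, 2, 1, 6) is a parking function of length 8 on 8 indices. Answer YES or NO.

Sorted: b = (1, 2, 2, 2, 3, 3, 6, 6).
  b_1=1 ≤ 1
  b_2=2 ≤ 2
  b_3=2 ≤ 3
  b_4=2 ≤ 4
  b_5=3 ≤ 5
  b_6=3 ≤ 6
  b_7=6 ≤ 7
  b_8=6 ≤ 8
All bounds hold ⇒ YES

YES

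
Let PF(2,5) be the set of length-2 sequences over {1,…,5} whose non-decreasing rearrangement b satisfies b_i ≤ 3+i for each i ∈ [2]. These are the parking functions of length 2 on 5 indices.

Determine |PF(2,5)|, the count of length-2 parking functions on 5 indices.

#PF = (6−2)·6^(2−1) = 4 · 6 = 24
Check (5,2) → sorted (2,5): b_i ≤ 3+i ∀i, a PF.

24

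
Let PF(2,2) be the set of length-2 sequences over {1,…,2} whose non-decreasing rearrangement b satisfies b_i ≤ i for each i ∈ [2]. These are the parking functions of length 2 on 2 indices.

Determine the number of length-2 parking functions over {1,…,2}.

3

|PF(2,2)| = (2+1−2)·(2+1)^{2−1} = 1·3 = 3
One tuple (2,1) → sorted (1,2): b_i ≤ i ∀i, a PF.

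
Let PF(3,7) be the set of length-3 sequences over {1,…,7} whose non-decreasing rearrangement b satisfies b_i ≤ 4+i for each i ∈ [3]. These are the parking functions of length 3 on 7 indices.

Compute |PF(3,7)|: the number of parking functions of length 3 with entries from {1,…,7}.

320

|PF(3,7)| = 5·8^2 = 5 · 64 = 320 (Konheim–Weiss)
E.g. (5,7,4) → sorted (4,5,7): b_i ≤ 4+i ∀i, a PF.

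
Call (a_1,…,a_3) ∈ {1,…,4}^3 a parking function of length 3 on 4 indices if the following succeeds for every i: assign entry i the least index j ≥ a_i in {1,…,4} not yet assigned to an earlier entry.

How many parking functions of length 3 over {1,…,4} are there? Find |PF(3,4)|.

#PF = 2·5^2 = 2×25 = 50 (Pollak)
Example (3,1,3) → sorted (1,3,3): b_i ≤ 1+i ∀i, a PF.

50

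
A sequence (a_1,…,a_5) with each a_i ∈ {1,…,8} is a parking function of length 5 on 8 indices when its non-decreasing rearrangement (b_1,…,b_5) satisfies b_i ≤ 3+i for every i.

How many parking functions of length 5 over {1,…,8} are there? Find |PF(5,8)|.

26244

Count = (9−5)·9^(5−1) = 4 · 6561 = 26244 [KW]
Example (5,2,5,3,4) → sorted (2,3,4,5,5): b_i ≤ 3+i ∀i, a PF.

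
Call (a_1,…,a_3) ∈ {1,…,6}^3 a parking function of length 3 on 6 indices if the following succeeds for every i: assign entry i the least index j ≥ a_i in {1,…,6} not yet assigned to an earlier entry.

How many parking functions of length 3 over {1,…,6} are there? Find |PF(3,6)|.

196

#PF = (7−3)·7^(3−1) = 4 · 49 = 196 (Konheim–Weiss)
Check (1,1,4) → sorted (1,1,4): b_i ≤ 3+i ∀i, a PF.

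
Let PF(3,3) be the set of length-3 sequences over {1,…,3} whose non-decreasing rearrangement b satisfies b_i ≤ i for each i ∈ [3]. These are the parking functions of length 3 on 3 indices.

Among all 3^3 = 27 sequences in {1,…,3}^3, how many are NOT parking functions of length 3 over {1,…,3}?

11

Count = 1·4^2 = 1·16 = 16 (Pollak)
Check (2,3,2) → sorted (2,2,3): b_1=2>1, not a PF.
Total 27; non-PF = 27−16 = 11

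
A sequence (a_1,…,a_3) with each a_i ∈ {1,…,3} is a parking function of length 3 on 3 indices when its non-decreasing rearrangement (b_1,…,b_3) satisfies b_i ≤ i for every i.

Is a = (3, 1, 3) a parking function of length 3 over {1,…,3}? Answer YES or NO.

NO

Sorted: b = (1, 3, 3).
  b_1=1 ≤ 1
  b_2=3 > 2
  fails at i=2 ⇒ NO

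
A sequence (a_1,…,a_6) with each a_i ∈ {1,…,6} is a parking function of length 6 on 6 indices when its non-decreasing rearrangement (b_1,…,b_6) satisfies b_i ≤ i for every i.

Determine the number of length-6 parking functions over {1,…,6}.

16807

Count = 1·7^5 = 1×16807 = 16807 [KW]
Check (1,2,5,3,3,4) → sorted (1,2,3,3,4,5): b_i ≤ i ∀i, a PF.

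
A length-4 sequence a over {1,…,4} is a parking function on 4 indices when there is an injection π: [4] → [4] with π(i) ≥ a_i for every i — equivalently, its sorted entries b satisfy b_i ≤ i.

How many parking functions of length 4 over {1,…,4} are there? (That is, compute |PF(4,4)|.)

Count = (5−4)·5^(4−1) = 1·125 = 125
Example (2,1,1,1) → sorted (1,1,1,2): b_i ≤ i ∀i, a PF.

125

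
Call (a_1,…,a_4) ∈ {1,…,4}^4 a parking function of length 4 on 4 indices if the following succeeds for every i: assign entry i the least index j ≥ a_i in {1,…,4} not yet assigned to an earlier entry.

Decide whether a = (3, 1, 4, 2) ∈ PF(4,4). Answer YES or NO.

Rearranged: b = (1, 2, 3, 4).
  b_1=1 ≤ 1
  b_2=2 ≤ 2
  b_3=3 ≤ 3
  b_4=4 ≤ 4
All bounds hold ⇒ YES

YES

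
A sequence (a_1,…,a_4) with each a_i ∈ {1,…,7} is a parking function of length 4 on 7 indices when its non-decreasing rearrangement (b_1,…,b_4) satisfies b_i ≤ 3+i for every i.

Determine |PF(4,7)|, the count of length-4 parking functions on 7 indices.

|PF(4,7)| = 4·8^3 = 4·512 = 2048
One tuple (5,4,4,1) → sorted (1,4,4,5): b_i ≤ 3+i ∀i, a PF.

2048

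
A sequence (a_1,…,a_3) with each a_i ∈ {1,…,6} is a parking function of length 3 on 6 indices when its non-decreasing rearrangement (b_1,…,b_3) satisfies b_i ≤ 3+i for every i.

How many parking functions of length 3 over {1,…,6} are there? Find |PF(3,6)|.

|PF| = (6−3+1)·(6+1)^(3−1) = 4 · 49 = 196
Example (1,6,4) → sorted (1,4,6): b_i ≤ 3+i ∀i, a PF.

196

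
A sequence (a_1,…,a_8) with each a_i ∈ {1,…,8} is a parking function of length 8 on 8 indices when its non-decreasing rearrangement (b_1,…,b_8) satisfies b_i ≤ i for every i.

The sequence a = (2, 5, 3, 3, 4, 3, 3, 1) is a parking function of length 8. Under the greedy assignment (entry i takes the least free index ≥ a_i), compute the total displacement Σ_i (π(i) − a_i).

12

Σπ = 36 ({1..8} each once); Σa = 2+5+3+3+4+3+3+1 = 24; disp = 36−24 = 12.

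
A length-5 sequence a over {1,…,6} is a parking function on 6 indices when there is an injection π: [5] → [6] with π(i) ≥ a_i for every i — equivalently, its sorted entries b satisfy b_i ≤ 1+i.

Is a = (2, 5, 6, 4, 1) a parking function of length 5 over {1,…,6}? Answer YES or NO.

YES

Sorted: b = (1, 2, 4, 5, 6).
  b_1=1 ≤ 2
  b_2=2 ≤ 3
  b_3=4 ≤ 4
  b_4=5 ≤ 5
  b_5=6 ≤ 6
All bounds hold ⇒ YES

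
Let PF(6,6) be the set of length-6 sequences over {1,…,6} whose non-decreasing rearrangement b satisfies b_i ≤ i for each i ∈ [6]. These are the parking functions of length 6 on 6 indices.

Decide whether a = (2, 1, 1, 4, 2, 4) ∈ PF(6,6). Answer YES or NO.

Rearranged: b = (1, 1, 2, 2, 4, 4).
  b_1=1 ≤ 1
  b_2=1 ≤ 2
  b_3=2 ≤ 3
  b_4=2 ≤ 4
  b_5=4 ≤ 5
  b_6=4 ≤ 6
All bounds hold ⇒ YES

YES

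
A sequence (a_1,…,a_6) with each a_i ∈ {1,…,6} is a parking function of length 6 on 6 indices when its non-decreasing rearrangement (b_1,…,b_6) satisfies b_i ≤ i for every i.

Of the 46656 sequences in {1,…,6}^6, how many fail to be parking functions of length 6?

#PF = 1·7^5 = 1 · 16807 = 16807 (Pollak)
E.g. (3,4,6,1,6,4) → sorted (1,3,4,4,6,6): b_2=3>2, not a PF.
So 46656 − 16807 = 29849 fail.

29849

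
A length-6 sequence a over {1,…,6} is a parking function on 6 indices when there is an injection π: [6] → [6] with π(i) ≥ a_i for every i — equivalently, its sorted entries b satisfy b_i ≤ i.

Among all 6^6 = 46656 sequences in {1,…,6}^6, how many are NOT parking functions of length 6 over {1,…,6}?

29849

Count = 1·7^5 = 1 · 16807 = 16807 [KW]
E.g. (6,2,6,4,5,4) → sorted (2,4,4,5,6,6): b_1=2>1, not a PF.
So 46656 − 16807 = 29849 fail.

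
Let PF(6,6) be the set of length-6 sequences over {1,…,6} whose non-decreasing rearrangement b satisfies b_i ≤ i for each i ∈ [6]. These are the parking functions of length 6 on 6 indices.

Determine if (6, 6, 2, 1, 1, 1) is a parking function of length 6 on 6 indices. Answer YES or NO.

Order a: b = (1, 1, 1, 2, 6, 6).
  b_1=1 ≤ 1
  b_2=1 ≤ 2
  b_3=1 ≤ 3
  b_4=2 ≤ 4
  b_5=6 > 5
  fails at i=5 ⇒ NO

NO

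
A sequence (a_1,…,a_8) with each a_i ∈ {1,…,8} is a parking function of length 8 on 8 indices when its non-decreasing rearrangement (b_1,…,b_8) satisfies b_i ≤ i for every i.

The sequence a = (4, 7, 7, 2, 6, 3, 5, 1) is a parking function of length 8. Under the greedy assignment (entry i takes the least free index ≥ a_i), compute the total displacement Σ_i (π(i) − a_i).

Σπ = 8·9/2 = 36 (π permutes [8]); Σa = 4+7+7+2+6+3+5+1 = 35; disp = 36−35 = 1.

1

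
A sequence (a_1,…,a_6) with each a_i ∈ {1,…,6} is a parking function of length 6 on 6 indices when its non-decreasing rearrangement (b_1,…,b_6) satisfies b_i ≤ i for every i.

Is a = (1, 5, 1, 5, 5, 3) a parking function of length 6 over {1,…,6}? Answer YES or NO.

Sorted: b = (1, 1, 3, 5, 5, 5).
  b_1=1 ≤ 1
  b_2=1 ≤ 2
  b_3=3 ≤ 3
  b_4=5 > 4
  fails at i=4 ⇒ NO

NO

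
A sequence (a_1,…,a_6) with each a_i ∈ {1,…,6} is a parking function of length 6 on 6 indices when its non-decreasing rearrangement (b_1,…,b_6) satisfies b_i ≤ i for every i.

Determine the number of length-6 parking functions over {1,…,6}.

16807

|PF| = (7−6)·7^(6−1) = 1×16807 = 16807 [KW]
E.g. (1,3,2,6,4,4) → sorted (1,2,3,4,4,6): b_i ≤ i ∀i, a PF.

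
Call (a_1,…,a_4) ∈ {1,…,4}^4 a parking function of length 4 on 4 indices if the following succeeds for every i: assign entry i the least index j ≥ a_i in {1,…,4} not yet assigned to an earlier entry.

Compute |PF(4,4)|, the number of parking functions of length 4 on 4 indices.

125

#PF = 1·5^3 = 1 · 125 = 125
One tuple (3,1,4,1) → sorted (1,1,3,4): b_i ≤ i ∀i, a PF.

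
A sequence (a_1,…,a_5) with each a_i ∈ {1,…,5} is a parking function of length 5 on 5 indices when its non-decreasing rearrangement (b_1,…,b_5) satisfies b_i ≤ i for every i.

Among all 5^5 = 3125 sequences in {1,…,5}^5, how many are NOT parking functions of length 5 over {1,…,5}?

|PF(5,5)| = (5+1−5)·(5+1)^{5−1} = 1 · 1296 = 1296 (Konheim–Weiss)
E.g. (5,2,4,2,5) → sorted (2,2,4,5,5): b_1=2>1, not a PF.
Total 3125; non-PF = 3125−1296 = 1829

1829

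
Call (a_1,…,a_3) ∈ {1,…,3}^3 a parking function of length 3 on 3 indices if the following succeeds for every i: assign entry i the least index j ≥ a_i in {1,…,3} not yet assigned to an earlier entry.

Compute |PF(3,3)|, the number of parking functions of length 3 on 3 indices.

16

|PF(3,3)| = 1·4^2 = 1·16 = 16 [KW]
Check (2,1,1) → sorted (1,1,2): b_i ≤ i ∀i, a PF.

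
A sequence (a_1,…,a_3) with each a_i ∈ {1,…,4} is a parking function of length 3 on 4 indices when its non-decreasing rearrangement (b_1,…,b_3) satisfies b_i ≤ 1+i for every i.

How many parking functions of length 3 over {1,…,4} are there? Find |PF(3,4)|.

|PF| = (4−3+1)·(4+1)^(3−1) = 2×25 = 50 [KW]
One tuple (3,2,1) → sorted (1,2,3): b_i ≤ 1+i ∀i, a PF.

50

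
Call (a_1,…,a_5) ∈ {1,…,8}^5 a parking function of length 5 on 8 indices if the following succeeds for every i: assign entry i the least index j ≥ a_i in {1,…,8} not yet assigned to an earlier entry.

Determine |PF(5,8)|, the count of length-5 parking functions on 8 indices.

26244

|PF| = 4·9^4 = 4 · 6561 = 26244 (Pollak)
E.g. (5,4,8,1,3) → sorted (1,3,4,5,8): b_i ≤ 3+i ∀i, a PF.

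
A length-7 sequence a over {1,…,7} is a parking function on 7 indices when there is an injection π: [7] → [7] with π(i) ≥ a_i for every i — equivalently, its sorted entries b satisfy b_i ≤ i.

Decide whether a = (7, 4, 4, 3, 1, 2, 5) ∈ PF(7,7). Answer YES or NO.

Sorted: b = (1, 2, 3, 4, 4, 5, 7).
  b_1=1 ≤ 1
  b_2=2 ≤ 2
  b_3=3 ≤ 3
  b_4=4 ≤ 4
  b_5=4 ≤ 5
  b_6=5 ≤ 6
  b_7=7 ≤ 7
All bounds hold ⇒ YES

YES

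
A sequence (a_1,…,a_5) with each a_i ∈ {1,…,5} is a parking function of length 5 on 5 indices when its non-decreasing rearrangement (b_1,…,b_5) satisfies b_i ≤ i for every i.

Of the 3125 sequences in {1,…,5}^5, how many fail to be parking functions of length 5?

1829

|PF(5,5)| = (5−5+1)·(5+1)^(5−1) = 1×1296 = 1296 [KW]
Example (4,4,5,5,2) → sorted (2,4,4,5,5): b_1=2>1, not a PF.
Total 3125; non-PF = 3125−1296 = 1829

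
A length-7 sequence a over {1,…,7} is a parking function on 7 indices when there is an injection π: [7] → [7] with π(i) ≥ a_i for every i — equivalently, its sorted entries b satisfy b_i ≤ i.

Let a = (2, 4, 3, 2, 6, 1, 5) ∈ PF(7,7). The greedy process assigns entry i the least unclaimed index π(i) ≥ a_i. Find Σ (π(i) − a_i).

5

Σπ = 28 ({1..7} each once); Σa = 2+4+3+2+6+1+5 = 23; disp = 28−23 = 5.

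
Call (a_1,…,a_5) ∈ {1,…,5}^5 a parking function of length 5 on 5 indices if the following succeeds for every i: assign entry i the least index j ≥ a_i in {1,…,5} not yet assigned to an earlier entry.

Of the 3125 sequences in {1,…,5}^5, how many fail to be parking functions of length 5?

#PF = 1·6^4 = 1 · 1296 = 1296 [KW]
One tuple (5,4,5,3,5) → sorted (3,4,5,5,5): b_1=3>1, not a PF.
Total 3125; non-PF = 3125−1296 = 1829

1829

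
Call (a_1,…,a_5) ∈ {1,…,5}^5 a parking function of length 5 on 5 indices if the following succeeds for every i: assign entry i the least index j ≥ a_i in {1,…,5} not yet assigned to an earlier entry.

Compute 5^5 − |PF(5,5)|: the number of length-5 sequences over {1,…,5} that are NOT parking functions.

1829

|PF(5,5)| = (5+1−5)·(5+1)^{5−1} = 1×1296 = 1296 (Konheim–Weiss)
Example (5,3,1,5,3) → sorted (1,3,3,5,5): b_2=3>2, not a PF.
Total 3125; non-PF = 3125−1296 = 1829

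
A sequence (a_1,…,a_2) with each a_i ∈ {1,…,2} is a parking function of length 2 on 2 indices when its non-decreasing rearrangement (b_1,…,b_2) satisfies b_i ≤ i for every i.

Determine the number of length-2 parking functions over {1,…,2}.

Count = 1·3^1 = 1×3 = 3 (Pollak)
Check (2,1) → sorted (1,2): b_i ≤ i ∀i, a PF.

3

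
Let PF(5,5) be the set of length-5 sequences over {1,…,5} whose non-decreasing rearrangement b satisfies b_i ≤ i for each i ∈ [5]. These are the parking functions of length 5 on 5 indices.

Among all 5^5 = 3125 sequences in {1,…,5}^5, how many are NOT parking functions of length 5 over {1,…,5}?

|PF| = 1·6^4 = 1 · 1296 = 1296 (Konheim–Weiss)
Example (4,5,1,4,3) → sorted (1,3,4,4,5): b_2=3>2, not a PF.
So 3125 − 1296 = 1829 fail.

1829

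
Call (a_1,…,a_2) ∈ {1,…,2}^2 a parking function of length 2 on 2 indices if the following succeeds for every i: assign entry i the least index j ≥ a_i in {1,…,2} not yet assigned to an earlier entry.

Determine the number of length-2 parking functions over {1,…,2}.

3

|PF(2,2)| = (3−2)·3^(2−1) = 1·3 = 3 (Pollak)
Check (1,2) → sorted (1,2): b_i ≤ i ∀i, a PF.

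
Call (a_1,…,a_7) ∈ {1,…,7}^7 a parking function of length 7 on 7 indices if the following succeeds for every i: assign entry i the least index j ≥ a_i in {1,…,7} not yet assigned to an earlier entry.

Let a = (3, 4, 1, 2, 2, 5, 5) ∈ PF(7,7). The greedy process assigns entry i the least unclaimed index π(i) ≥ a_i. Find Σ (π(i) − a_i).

Σπ = 7·8/2 = 28 (π permutes [7]); Σa = 3+4+1+2+2+5+5 = 22; disp = 28−22 = 6.

6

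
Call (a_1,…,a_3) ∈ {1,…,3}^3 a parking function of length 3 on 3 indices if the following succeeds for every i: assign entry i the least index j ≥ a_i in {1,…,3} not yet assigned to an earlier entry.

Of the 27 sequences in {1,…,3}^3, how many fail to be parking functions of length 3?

#PF = (4−3)·4^(3−1) = 1×16 = 16 [KW]
Example (3,3,3) → sorted (3,3,3): b_1=3>1, not a PF.
Total 27; non-PF = 27−16 = 11

11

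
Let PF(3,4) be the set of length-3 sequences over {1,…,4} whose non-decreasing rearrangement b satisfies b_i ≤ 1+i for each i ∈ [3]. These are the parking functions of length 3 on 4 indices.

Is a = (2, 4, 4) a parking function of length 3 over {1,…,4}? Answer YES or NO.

Order a: b = (2, 4, 4).
  b_1=2 ≤ 2
  b_2=4 > 3
  fails at i=2 ⇒ NO

NO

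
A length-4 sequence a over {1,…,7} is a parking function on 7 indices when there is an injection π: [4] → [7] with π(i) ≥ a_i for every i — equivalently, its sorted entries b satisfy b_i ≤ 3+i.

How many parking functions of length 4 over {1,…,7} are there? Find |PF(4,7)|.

Count = (7−4+1)·(7+1)^(4−1) = 4×512 = 2048 (Konheim–Weiss)
Check (1,1,7,5) → sorted (1,1,5,7): b_i ≤ 3+i ∀i, a PF.

2048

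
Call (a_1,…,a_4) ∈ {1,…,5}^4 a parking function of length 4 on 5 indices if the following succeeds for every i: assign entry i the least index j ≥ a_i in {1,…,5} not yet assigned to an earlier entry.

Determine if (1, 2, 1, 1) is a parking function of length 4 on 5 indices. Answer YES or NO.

YES

Rearranged: b = (1, 1, 1, 2).
  b_1=1 ≤ 2
  b_2=1 ≤ 3
  b_3=1 ≤ 4
  b_4=2 ≤ 5
All bounds hold ⇒ YES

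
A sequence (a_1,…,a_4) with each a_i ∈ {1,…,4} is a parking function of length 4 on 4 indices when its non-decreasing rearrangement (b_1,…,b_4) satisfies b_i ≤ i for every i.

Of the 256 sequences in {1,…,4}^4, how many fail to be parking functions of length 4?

Count = 1·5^3 = 1·125 = 125 [KW]
E.g. (3,4,1,4) → sorted (1,3,4,4): b_2=3>2, not a PF.
So 256 − 125 = 131 fail.

131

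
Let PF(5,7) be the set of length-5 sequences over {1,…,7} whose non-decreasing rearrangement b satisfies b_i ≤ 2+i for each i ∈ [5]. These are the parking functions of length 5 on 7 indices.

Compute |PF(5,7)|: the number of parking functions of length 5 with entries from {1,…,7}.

#PF = (7+1−5)·(7+1)^{5−1} = 3 · 4096 = 12288
One tuple (2,6,5,7,2) → sorted (2,2,5,6,7): b_i ≤ 2+i ∀i, a PF.

12288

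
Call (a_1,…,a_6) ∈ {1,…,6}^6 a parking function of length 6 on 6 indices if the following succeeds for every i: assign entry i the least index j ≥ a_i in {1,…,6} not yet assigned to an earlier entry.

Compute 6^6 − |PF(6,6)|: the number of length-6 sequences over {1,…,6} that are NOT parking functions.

#PF = 1·7^5 = 1·16807 = 16807
E.g. (5,6,5,6,4,4) → sorted (4,4,5,5,6,6): b_1=4>1, not a PF.
Total 46656; non-PF = 46656−16807 = 29849

29849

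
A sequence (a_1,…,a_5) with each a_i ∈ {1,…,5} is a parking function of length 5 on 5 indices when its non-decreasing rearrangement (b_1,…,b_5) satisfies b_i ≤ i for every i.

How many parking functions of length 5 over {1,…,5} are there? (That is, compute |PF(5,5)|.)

#PF = 1·6^4 = 1×1296 = 1296
One tuple (5,4,2,2,1) → sorted (1,2,2,4,5): b_i ≤ i ∀i, a PF.

1296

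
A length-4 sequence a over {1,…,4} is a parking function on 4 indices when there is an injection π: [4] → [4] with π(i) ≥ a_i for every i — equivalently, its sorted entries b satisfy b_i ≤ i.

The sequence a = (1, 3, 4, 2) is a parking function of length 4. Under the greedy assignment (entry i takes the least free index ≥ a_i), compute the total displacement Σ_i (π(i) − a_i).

Σπ(i) = 1+…+4 = 10; Σa = 1+3+4+2 = 10; disp = 10−10 = 0.

0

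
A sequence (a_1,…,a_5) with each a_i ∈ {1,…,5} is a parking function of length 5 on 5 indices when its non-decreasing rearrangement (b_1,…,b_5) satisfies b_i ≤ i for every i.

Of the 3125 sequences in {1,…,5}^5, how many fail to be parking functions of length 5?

|PF(5,5)| = (6−5)·6^(5−1) = 1×1296 = 1296 (Konheim–Weiss)
One tuple (1,2,5,4,5) → sorted (1,2,4,5,5): b_3=4>3, not a PF.
5^5 − 1296 = 3125 − 1296 = 1829

1829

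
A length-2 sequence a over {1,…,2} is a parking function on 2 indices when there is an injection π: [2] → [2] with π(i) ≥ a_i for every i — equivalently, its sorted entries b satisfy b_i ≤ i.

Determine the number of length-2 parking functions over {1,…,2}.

3

Count = 1·3^1 = 1×3 = 3 (Konheim–Weiss)
One tuple (1,1) → sorted (1,1): b_i ≤ i ∀i, a PF.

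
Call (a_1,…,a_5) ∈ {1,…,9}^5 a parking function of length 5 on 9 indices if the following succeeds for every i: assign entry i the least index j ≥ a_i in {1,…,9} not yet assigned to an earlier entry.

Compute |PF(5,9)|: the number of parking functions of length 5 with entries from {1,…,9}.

50000

Count = (10−5)·10^(5−1) = 5 · 10000 = 50000 (Pollak)
E.g. (6,2,2,4,3) → sorted (2,2,3,4,6): b_i ≤ 4+i ∀i, a PF.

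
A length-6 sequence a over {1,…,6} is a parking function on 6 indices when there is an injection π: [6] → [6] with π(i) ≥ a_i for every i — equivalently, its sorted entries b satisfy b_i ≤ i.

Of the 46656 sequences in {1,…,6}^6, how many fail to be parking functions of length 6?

29849

Count = (6−6+1)·(6+1)^(6−1) = 1 · 16807 = 16807
Example (5,5,2,6,6,3) → sorted (2,3,5,5,6,6): b_1=2>1, not a PF.
6^6 − 16807 = 46656 − 16807 = 29849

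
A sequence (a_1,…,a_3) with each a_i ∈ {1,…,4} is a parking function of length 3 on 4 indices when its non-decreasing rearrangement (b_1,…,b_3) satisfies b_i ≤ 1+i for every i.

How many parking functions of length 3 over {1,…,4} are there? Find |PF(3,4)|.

50

#PF = (4−3+1)·(4+1)^(3−1) = 2·25 = 50 (Pollak)
E.g. (4,1,3) → sorted (1,3,4): b_i ≤ 1+i ∀i, a PF.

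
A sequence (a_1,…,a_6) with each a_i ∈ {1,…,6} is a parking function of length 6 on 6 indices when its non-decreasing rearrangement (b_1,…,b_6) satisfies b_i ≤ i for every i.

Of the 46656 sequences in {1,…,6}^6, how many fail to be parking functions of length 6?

|PF(6,6)| = 1·7^5 = 1 · 16807 = 16807 [KW]
One tuple (2,6,6,5,5,5) → sorted (2,5,5,5,6,6): b_1=2>1, not a PF.
Total 46656; non-PF = 46656−16807 = 29849

29849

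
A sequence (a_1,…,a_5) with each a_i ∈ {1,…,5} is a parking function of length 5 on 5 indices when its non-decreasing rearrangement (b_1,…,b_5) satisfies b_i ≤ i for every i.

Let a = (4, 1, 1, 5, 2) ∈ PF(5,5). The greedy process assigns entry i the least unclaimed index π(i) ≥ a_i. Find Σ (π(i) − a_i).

2

Σπ = 5·6/2 = 15 (π permutes [5]); Σa = 4+1+1+5+2 = 13; disp = 15−13 = 2.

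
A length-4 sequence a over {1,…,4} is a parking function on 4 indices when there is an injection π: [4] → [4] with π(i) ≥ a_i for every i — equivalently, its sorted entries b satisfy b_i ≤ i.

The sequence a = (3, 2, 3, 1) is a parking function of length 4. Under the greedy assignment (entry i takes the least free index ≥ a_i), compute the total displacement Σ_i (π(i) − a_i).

Σπ = 4·5/2 = 10 (π permutes [4]); Σa = 3+2+3+1 = 9; disp = 10−9 = 1.

1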